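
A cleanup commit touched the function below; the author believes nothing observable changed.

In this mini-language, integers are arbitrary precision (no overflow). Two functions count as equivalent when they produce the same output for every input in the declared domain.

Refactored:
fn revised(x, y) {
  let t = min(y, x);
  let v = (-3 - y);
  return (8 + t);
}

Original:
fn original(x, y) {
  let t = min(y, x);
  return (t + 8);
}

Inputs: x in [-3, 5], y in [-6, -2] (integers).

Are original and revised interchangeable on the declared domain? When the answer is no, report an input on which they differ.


Changes here: constant usage differs; arithmetic usage differs; statement counts differ; local variable names differ; the full 45-point sweep finds no disagreement.
verdict: equivalent


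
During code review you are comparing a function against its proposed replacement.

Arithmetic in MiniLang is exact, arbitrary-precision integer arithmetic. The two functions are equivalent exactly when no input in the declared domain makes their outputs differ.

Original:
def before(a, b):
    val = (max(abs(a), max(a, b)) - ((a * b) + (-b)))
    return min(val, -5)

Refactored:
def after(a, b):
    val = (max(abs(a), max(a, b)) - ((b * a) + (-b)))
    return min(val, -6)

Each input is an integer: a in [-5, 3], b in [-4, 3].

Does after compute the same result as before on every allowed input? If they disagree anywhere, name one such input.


There is a counterexample at a=-5, b=-1: -5 on one side, -6 on the other.
before: val=-1, then returns -5
after: val=-1, then returns -6
verdict: not equivalent; witness: a=-5, b=-1


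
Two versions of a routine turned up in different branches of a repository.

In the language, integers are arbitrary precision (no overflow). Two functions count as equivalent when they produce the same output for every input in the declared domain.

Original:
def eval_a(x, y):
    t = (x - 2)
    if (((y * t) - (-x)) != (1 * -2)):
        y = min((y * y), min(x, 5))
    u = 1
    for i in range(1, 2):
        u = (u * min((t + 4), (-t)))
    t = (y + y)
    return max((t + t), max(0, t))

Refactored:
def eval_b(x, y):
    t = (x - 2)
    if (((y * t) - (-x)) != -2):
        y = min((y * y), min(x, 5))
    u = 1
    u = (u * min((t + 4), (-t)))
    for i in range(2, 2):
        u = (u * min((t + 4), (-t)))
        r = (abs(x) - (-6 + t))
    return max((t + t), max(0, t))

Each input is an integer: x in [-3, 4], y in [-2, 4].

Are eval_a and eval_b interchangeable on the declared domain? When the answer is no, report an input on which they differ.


These are not equivalent — on x=0, y=1 the outputs split (4 vs 0).
eval_a: t=-2, then (((y * t) - (-x)) != (1 * -2)) is false, then u=1, then (i=1), then u=2, then t=2, then returns 4
eval_b: t=-2, then (((y * t) - (-x)) != -2) is false, then u=1, then u=2, then the loop over i runs zero times, then returns 0
verdict: not equivalent; witness: x=0, y=1


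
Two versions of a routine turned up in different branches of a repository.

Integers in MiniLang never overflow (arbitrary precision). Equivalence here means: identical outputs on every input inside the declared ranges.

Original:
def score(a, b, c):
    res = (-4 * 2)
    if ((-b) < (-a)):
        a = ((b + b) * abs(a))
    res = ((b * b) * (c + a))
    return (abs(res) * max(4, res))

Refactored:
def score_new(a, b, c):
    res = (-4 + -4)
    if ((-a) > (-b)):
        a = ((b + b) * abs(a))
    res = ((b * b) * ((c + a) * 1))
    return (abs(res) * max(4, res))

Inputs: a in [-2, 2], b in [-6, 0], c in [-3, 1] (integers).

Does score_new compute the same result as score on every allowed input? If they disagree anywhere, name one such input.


The two versions differ — the changes include comparison usage differs, and arithmetic usage differs, and constant usage differs.
Spot check at a=1, b=-3, c=-1 — score: res=-8, then ((-b) < (-a)) is false, then res=0, then returns 0. score_new: res=-8, then ((-a) > (-b)) is false, then res=0, then returns 0. Both give 0.
Across all 175 domain points the two functions coincide.
verdict: equivalent


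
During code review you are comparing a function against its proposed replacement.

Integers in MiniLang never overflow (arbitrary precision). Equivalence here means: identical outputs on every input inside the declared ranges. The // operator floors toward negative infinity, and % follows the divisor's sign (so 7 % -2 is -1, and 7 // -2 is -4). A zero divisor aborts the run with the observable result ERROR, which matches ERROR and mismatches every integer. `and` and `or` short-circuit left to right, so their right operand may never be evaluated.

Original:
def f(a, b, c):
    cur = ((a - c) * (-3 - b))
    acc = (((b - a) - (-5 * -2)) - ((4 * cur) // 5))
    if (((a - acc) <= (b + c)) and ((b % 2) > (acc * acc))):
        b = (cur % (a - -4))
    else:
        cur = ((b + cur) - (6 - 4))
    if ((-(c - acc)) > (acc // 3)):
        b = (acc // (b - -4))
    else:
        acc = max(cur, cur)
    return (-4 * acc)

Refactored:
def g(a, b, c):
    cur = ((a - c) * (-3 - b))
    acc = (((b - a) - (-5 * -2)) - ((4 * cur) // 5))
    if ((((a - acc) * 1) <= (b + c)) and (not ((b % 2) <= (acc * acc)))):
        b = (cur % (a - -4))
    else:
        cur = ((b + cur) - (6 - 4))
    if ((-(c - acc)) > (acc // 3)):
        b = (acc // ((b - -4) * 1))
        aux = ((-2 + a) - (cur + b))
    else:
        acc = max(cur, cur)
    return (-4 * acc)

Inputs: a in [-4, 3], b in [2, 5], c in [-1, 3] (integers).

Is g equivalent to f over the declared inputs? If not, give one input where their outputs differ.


Comparing the listings, the differences include: arithmetic usage differs; and comparison usage differs; and local variable names differ; and boolean connective usage differs; and statement counts differ; and constant usage differs.
As a probe, take a=-2, b=3, c=3: f runs cur becomes 30; next acc becomes -29; next (((a - acc) <= (b + c)) and ((b % 2) > (acc * acc))) evaluates to false; next cur becomes 31; next ((-(c - acc)) > (acc // 3)) evaluates to false; next acc becomes 31; next final value -124; g runs cur becomes 30; next acc becomes -29; next ((((a - acc) * 1) <= (b + c)) and (not ((b % 2) <= (acc * acc)))) evaluates to false; next cur becomes 31; next ((-(c - acc)) > (acc // 3)) evaluates to false; next acc becomes 31; next final value -124; both end at -124.
Every one of the 160 inputs gives matching results.
verdict: equivalent


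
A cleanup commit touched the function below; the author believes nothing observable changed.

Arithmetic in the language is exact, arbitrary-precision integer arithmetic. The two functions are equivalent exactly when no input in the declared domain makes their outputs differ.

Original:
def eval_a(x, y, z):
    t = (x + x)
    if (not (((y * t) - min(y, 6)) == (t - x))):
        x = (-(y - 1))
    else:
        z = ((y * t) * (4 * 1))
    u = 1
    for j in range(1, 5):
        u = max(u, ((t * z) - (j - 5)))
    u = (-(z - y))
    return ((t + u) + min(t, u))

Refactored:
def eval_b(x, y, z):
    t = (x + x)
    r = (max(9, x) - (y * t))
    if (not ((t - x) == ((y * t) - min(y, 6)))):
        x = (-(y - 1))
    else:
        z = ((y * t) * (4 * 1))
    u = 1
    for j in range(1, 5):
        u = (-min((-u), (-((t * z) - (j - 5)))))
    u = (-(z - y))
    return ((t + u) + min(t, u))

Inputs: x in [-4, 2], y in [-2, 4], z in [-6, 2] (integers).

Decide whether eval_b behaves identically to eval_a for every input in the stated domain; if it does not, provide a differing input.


Although min/max/abs usage differs, arithmetic usage differs, local variable names differ, statement counts differ, constant usage differs, 441/441 inputs agree.
verdict: equivalent


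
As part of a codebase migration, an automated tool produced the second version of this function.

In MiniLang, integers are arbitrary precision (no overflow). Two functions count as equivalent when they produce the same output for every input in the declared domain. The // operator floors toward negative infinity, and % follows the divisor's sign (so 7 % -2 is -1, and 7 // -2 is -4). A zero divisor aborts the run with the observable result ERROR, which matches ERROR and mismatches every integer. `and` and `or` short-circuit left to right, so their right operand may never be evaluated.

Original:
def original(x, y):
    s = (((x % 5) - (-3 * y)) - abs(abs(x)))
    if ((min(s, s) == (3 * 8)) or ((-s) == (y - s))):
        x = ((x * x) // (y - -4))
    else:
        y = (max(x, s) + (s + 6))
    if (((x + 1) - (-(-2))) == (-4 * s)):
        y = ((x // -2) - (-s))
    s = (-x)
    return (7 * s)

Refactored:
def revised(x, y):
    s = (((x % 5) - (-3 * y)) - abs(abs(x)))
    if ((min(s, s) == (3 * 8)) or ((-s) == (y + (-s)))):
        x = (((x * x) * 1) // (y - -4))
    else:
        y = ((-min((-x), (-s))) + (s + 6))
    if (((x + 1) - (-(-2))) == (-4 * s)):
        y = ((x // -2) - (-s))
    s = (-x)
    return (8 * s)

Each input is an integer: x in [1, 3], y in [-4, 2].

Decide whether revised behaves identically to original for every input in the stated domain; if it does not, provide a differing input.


These are not equivalent — on x=1, y=-4 the outputs split (-7 vs -8).
original: s becomes -12; next ((min(s, s) == (3 * 8)) or ((-s) == (y - s))) evaluates to false; next y becomes -5; next (((x + 1) - (-(-2))) == (-4 * s)) evaluates to false; next s becomes -1; next final value -7
revised: s becomes -12; next ((min(s, s) == (3 * 8)) or ((-s) == (y + (-s)))) evaluates to false; next y becomes -5; next (((x + 1) - (-(-2))) == (-4 * s)) evaluates to false; next s becomes -1; next final value -8
verdict: not equivalent; witness: x=1, y=-4


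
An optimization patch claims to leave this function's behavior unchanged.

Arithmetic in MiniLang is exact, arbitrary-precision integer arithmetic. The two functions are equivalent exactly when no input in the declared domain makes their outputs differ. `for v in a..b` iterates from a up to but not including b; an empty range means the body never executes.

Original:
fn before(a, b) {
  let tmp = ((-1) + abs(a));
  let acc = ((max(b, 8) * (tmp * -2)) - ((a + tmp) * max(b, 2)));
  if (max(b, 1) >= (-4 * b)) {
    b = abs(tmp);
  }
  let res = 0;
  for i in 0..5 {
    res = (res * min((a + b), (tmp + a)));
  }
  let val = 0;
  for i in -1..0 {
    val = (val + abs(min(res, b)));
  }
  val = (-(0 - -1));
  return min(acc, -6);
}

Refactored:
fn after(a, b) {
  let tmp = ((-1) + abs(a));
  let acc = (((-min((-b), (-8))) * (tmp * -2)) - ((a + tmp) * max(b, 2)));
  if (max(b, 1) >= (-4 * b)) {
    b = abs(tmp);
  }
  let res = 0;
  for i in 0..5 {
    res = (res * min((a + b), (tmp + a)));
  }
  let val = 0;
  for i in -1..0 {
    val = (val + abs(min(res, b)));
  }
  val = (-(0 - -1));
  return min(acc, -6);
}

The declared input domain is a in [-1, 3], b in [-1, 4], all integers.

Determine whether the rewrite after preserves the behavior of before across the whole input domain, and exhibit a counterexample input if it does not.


Equivalent — the differences include min/max/abs usage differs, yet no declared input distinguishes the two.
One worked example (a=0, b=3) — before: tmp = -1; acc = 19; (max(b, 1) >= (-4 * b)) -> true; b = 1; res = 0; [i=0]; res = 0; [i=1]; res = 0; [i=2]; res = 0; [i=3]; res = 0; [i=4]; res = 0; val = 0; [i=-1]; val = 0; val = -1; return -6; after: tmp = -1; acc = 19; (max(b, 1) >= (-4 * b)) -> true; b = 1; res = 0; [i=0]; res = 0; [i=1]; res = 0; [i=2]; res = 0; [i=3]; res = 0; [i=4]; res = 0; val = 0; [i=-1]; val = 0; val = -1; return -6; agreement on -6.
Across all 30 domain points the two functions coincide.
verdict: equivalent


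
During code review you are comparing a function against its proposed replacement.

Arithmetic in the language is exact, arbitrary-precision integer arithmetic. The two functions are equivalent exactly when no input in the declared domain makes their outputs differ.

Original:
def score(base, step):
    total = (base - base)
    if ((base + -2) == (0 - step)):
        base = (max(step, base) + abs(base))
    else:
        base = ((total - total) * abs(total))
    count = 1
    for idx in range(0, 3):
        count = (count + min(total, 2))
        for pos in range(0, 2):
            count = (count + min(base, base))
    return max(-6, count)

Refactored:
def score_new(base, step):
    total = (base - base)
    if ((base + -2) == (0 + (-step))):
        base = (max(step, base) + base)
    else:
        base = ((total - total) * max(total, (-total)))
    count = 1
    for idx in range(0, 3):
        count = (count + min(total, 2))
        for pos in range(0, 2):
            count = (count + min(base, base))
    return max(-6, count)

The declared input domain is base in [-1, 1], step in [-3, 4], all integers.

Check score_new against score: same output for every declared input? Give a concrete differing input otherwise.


Consider the input base=-1, step=3.
score: total=0, then ((base + -2) == (0 - step)) is true, then base=4, then count=1, then (idx=0), then count=1, then (pos=0), then count=5, then (pos=1), then count=9, then (idx=1), then count=9, then (pos=0), then count=13, then (pos=1), then count=17, then (idx=2), then count=17, then (pos=0), then count=21, then (pos=1), then count=25, then returns 25
score_new: total=0, then ((base + -2) == (0 + (-step))) is true, then base=2, then count=1, then (idx=0), then count=1, then (pos=0), then count=3, then (pos=1), then count=5, then (idx=1), then count=5, then (pos=0), then count=7, then (pos=1), then count=9, then (idx=2), then count=9, then (pos=0), then count=11, then (pos=1), then count=13, then returns 13
25 vs 13 — the two versions disagree here.
verdict: not equivalent; witness: base=-1, step=3


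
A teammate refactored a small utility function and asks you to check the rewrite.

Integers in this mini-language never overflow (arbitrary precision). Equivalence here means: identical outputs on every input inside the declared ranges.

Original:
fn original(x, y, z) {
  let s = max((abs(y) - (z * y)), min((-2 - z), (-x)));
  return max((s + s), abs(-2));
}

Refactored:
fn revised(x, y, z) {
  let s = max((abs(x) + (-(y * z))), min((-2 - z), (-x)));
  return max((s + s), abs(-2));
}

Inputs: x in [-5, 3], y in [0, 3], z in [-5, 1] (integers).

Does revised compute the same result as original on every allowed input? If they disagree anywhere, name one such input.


Not equivalent: x=-5, y=0, z=-5 separates them (6 vs 10).
original: s becomes 3; next final value 6
revised: s becomes 5; next final value 10
verdict: not equivalent; witness: x=-5, y=0, z=-5


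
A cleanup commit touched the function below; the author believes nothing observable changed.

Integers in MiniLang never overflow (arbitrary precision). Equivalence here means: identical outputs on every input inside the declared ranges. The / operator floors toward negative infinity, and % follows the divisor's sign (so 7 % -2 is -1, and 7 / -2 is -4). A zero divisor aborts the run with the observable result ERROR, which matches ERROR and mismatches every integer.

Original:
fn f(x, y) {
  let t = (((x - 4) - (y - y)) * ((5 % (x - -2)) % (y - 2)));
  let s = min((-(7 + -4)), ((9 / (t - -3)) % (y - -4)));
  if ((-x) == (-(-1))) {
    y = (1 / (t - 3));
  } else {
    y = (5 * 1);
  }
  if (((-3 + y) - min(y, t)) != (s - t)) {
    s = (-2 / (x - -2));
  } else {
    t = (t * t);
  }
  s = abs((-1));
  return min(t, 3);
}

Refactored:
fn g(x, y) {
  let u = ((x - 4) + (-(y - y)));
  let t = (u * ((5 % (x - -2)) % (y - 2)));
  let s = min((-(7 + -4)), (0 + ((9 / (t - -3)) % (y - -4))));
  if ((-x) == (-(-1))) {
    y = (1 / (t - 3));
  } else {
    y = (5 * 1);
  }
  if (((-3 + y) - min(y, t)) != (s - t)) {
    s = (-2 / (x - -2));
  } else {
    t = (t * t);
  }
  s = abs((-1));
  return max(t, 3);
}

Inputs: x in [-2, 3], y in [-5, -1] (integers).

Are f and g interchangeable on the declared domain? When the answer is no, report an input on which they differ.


Consider the input x=-1, y=-5.
f: t=0, then s=-3, then ((-x) == (-(-1))) is true, then y=-1, then (((-3 + y) - min(y, t)) != (s - t)) is false, then t=0, then s=1, then returns 0
g: u=-5, then t=0, then s=-3, then ((-x) == (-(-1))) is true, then y=-1, then (((-3 + y) - min(y, t)) != (s - t)) is false, then t=0, then s=1, then returns 3
0 vs 3 — the two versions disagree here.
verdict: not equivalent; witness: x=-1, y=-5


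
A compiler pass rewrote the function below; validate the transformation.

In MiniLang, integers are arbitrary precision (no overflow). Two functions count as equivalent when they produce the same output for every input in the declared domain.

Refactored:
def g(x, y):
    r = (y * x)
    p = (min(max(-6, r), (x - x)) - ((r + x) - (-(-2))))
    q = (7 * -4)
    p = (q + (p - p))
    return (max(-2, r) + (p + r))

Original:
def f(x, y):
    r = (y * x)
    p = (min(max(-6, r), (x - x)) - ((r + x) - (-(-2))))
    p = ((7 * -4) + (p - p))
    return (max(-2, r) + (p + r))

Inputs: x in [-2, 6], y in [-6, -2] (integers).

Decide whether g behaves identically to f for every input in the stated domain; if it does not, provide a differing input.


The two versions differ — the changes include statement counts differ; also local variable names differ.
Spot check at x=2, y=-5 — f: r=-10, then p=4, then p=-28, then returns -40. g: r=-10, then p=4, then q=-28, then p=-28, then returns -40. Both give -40.
An exhaustive pass over the 45 declared inputs shows identical outputs.
verdict: equivalent


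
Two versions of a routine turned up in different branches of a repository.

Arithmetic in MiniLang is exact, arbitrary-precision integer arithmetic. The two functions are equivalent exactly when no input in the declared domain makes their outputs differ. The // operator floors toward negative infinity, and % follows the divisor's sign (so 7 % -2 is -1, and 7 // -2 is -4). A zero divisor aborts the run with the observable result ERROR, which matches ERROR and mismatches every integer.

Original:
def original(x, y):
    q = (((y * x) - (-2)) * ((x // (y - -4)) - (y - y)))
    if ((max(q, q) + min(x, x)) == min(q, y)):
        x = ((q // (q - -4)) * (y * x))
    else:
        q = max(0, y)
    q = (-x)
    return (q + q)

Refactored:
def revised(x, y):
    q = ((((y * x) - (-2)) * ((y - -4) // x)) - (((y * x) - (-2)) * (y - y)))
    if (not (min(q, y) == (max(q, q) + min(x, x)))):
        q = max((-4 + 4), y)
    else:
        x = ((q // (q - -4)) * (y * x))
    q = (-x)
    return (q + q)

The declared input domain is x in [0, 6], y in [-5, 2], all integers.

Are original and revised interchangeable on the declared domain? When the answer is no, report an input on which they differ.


Not equivalent: x=0, y=-5 separates them (0 vs ERROR).
original: q=0, then ((max(q, q) + min(x, x)) == min(q, y)) is false, then q=0, then q=0, then returns 0
revised: a zero divisor aborts: ERROR
verdict: not equivalent; witness: x=0, y=-5


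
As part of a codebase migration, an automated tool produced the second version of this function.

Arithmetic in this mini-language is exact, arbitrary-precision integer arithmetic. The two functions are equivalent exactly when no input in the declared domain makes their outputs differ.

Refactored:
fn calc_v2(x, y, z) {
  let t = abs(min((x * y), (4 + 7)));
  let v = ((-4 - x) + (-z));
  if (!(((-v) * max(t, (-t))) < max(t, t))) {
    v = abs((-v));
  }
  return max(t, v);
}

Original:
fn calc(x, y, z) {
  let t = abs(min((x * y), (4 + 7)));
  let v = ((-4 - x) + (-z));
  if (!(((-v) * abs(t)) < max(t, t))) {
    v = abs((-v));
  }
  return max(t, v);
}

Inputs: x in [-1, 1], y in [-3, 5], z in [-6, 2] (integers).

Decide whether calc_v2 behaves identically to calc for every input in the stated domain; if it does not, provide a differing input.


This is a faithful refactor — min/max/abs usage differs, but the computed results match everywhere.
Spot check at x=1, y=0, z=2 — calc: t=0, then v=-7, then (!(((-v) * abs(t)) < max(t, t))) is true, then v=7, then returns 7. calc_v2: t=0, then v=-7, then (!(((-v) * max(t, (-t))) < max(t, t))) is true, then v=7, then returns 7. Both give 7.
Across all 243 domain points the two functions coincide.
verdict: equivalent


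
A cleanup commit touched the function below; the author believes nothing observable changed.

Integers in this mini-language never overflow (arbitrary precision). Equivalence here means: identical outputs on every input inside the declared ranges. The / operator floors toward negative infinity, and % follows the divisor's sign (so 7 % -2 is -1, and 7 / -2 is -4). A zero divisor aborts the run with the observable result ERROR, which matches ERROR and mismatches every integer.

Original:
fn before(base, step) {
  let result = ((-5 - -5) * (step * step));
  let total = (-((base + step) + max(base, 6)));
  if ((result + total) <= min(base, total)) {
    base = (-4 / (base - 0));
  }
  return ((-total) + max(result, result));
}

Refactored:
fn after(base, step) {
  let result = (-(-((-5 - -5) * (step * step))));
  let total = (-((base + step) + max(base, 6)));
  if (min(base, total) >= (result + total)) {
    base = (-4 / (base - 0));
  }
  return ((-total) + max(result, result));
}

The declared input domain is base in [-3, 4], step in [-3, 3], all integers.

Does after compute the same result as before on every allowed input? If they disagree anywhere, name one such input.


The two versions differ — the changes include comparison usage differs.
Spot check at base=-3, step=1 — before: result=0, then total=-4, then ((result + total) <= min(base, total)) is true, then base=1, then returns 4. after: result=0, then total=-4, then (min(base, total) >= (result + total)) is true, then base=1, then returns 4. Both give 4.
An exhaustive pass over the 56 declared inputs shows identical outputs.
verdict: equivalent


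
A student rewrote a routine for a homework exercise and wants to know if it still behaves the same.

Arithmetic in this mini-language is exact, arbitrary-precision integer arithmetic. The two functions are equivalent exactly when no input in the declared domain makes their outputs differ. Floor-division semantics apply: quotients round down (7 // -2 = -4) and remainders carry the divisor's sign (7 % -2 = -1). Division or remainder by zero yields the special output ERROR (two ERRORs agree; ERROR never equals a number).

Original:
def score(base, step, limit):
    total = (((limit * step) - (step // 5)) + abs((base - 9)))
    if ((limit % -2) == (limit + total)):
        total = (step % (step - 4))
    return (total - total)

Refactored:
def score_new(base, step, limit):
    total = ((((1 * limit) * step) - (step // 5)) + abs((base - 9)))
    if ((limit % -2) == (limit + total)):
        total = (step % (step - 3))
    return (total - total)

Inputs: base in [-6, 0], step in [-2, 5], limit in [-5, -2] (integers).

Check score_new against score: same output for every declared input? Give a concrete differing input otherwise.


On input base=-5, step=4, limit=-3, score returns ERROR while score_new returns 0.
verdict: not equivalent; witness: base=-5, step=4, limit=-3


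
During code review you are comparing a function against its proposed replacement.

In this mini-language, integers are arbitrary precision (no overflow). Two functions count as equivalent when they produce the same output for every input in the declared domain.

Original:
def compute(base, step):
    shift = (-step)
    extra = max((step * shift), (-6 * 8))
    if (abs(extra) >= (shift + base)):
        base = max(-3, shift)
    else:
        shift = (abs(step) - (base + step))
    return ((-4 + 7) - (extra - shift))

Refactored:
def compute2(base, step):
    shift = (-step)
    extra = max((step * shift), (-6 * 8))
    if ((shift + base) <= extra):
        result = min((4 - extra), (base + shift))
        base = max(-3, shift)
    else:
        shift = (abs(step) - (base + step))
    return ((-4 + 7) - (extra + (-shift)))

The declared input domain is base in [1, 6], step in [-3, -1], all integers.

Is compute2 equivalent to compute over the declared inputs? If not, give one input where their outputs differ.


Run the pair on base=1, step=-3.
compute: shift=3, then extra=-9, then (abs(extra) >= (shift + base)) is true, then base=3, then returns 15
compute2: shift=3, then extra=-9, then ((shift + base) <= extra) is false, then shift=5, then returns 17
15 and 17 differ, so these are not the same function on this domain.
verdict: not equivalent; witness: base=1, step=-3


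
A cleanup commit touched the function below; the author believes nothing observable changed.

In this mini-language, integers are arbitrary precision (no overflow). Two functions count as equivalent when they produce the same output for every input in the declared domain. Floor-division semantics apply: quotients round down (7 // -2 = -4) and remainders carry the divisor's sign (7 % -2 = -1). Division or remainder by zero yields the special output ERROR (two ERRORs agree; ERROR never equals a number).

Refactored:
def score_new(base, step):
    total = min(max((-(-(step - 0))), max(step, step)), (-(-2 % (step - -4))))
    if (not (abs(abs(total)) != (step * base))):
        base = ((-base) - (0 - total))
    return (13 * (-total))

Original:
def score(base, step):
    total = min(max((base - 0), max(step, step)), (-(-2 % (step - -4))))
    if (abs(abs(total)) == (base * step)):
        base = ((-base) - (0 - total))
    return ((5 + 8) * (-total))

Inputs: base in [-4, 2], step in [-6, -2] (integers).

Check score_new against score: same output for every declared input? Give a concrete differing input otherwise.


Input base=-4, step=-6: 52 from score versus 78 from score_new.
verdict: not equivalent; witness: base=-4, step=-6


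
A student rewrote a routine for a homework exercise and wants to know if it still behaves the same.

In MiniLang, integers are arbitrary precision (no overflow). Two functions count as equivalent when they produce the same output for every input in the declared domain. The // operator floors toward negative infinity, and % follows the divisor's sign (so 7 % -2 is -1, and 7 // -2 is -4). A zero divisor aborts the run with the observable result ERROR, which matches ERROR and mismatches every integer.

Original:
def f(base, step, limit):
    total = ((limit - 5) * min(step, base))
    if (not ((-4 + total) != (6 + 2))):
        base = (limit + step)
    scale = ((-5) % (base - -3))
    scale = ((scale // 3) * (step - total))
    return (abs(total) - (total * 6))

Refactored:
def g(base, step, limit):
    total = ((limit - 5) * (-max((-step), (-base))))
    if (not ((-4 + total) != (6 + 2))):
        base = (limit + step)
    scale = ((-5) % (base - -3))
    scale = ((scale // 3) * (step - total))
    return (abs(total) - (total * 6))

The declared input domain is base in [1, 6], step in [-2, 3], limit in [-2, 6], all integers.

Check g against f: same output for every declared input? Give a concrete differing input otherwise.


The two are interchangeable: min/max/abs usage differs, and every declared input agrees.
Spot check at base=3, step=-1, limit=2 — f: total = 3; (not ((-4 + total) != (6 + 2))) -> false; scale = 1; scale = 0; return -15. g: total = 3; (not ((-4 + total) != (6 + 2))) -> false; scale = 1; scale = 0; return -15. Both give -15.
Across all 324 domain points the two functions coincide.
verdict: equivalent


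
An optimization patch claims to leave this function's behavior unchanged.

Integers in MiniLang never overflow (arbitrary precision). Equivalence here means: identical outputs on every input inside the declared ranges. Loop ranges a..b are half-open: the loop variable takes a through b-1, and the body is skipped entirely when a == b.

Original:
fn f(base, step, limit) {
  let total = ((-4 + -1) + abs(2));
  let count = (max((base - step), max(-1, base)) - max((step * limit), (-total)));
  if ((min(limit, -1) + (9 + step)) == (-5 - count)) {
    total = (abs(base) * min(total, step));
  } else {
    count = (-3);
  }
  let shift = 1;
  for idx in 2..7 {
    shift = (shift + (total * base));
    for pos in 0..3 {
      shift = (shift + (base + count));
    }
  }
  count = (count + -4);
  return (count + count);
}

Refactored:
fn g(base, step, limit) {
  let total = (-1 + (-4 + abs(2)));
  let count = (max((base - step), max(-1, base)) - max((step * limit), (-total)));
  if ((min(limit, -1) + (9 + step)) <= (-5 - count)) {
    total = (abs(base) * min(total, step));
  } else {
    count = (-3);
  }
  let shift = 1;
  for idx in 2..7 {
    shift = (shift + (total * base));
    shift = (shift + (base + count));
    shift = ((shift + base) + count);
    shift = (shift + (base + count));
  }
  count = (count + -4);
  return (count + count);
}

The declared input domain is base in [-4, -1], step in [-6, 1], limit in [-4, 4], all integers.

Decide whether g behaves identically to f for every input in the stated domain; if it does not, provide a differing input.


Evaluate both at base=-4, step=-6, limit=-4.
f: total = -3; count = -22; ((min(limit, -1) + (9 + step)) == (-5 - count)) -> false; count = -3; shift = 1; [idx=2]; shift = 13; [pos=0]; shift = 6; [pos=1]; shift = -1; [pos=2]; shift = -8; [idx=3]; shift = 4; [pos=0]; shift = -3; [pos=1]; shift = -10; [pos=2]; shift = -17; [idx=4]; shift = -5; [pos=0]; shift = -12; [pos=1]; shift = -19; [pos=2]; shift = -26; [idx=5]; shift = -14; [pos=0]; shift = -21; [pos=1]; shift = -28; [pos=2]; shift = -35; [idx=6]; shift = -23; [pos=0]; shift = -30; [pos=1]; shift = -37; [pos=2]; shift = -44; count = -7; return -14
g: total = -3; count = -22; ((min(limit, -1) + (9 + step)) <= (-5 - count)) -> true; total = -24; shift = 1; [idx=2]; shift = 97; shift = 71; shift = 45; shift = 19; [idx=3]; shift = 115; shift = 89; shift = 63; shift = 37; [idx=4]; shift = 133; shift = 107; shift = 81; shift = 55; [idx=5]; shift = 151; shift = 125; shift = 99; shift = 73; [idx=6]; shift = 169; shift = 143; shift = 117; shift = 91; count = -26; return -52
-14 and -52 differ, so these are not the same function on this domain.
verdict: not equivalent; witness: base=-4, step=-6, limit=-4


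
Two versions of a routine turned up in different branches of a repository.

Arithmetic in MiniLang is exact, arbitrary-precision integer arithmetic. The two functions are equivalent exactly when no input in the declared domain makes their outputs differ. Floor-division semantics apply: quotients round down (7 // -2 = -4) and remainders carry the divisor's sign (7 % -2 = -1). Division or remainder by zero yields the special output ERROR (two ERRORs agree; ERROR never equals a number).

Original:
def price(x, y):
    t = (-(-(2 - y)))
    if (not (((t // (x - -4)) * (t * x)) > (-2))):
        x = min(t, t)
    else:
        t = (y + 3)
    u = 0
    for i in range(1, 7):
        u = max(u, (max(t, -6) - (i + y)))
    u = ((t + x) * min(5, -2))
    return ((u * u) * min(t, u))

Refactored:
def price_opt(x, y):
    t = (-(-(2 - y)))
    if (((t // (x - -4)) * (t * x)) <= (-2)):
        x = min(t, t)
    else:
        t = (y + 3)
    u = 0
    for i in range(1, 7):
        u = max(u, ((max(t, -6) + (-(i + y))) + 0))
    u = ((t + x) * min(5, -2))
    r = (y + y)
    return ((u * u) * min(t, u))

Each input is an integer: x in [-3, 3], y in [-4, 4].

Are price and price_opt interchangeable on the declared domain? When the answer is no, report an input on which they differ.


The two versions differ — the changes include comparison usage differs, boolean connective usage differs, arithmetic usage differs, constant usage differs, statement counts differ, local variable names differ.
Tracing x=1, y=2: price: t := 0 | (not (((t // (x - -4)) * (t * x)) > (-2))): false | t := 5 | u := 0 | iter i=1: | u := 2 | iter i=2: | u := 2 | iter i=3: | u := 2 | iter i=4: | u := 2 | iter i=5: | u := 2 | iter i=6: | u := 2 | u := -12 | result -1728 | price_opt: t := 0 | (((t // (x - -4)) * (t * x)) <= (-2)): false | t := 5 | u := 0 | iter i=1: | u := 2 | iter i=2: | u := 2 | iter i=3: | u := 2 | iter i=4: | u := 2 | iter i=5: | u := 2 | iter i=6: | u := 2 | u := -12 | r := 4 | result -1728 — matching result -1728.
Across all 63 domain points the two functions coincide.
verdict: equivalent


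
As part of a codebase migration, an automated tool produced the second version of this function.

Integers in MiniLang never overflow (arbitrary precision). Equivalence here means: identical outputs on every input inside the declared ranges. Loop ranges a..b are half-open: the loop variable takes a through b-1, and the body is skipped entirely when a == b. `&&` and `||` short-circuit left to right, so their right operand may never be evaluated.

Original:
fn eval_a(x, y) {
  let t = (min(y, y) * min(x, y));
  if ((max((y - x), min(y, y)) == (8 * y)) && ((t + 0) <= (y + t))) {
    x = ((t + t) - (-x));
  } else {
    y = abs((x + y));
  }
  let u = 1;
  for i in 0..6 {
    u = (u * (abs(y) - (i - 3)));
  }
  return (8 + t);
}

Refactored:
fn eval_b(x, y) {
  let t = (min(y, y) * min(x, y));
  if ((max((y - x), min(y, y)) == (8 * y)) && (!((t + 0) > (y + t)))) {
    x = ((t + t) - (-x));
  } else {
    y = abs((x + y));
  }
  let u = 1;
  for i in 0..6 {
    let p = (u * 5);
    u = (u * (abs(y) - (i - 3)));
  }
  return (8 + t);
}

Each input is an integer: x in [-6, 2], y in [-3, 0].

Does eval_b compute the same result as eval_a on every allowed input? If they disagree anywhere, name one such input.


Differences: constant usage differs, and comparison usage differs, and local variable names differ, and boolean connective usage differs, and statement counts differ, and arithmetic usage differs — yet all 36 inputs agree.
verdict: equivalent


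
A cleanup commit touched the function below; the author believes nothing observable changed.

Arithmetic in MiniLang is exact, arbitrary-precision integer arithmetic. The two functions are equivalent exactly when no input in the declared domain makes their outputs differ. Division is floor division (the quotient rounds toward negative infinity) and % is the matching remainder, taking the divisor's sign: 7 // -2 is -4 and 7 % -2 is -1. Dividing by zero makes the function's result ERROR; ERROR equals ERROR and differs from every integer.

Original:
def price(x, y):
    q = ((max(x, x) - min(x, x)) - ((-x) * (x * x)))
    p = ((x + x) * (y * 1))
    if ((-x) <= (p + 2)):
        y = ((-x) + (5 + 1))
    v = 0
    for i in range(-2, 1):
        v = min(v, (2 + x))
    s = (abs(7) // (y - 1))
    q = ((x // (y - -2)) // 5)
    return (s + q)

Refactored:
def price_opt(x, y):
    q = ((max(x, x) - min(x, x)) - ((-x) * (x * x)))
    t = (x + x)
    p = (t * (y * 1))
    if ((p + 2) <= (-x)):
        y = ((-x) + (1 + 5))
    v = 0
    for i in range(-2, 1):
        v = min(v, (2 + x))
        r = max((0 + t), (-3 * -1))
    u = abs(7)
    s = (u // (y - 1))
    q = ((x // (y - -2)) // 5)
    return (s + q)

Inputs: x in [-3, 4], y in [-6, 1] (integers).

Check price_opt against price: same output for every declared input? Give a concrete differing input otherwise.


The rewrite breaks on x=-3, y=-5, where the results are -1 and -2.
price: q=-27, then p=30, then ((-x) <= (p + 2)) is true, then y=9, then v=0, then (i=-2), then v=-1, then (i=-1), then v=-1, then (i=0), then v=-1, then s=0, then q=-1, then returns -1
price_opt: q=-27, then t=-6, then p=30, then ((p + 2) <= (-x)) is false, then v=0, then (i=-2), then v=-1, then r=3, then (i=-1), then v=-1, then r=3, then (i=0), then v=-1, then r=3, then u=7, then s=-2, then q=0, then returns -2
verdict: not equivalent; witness: x=-3, y=-5


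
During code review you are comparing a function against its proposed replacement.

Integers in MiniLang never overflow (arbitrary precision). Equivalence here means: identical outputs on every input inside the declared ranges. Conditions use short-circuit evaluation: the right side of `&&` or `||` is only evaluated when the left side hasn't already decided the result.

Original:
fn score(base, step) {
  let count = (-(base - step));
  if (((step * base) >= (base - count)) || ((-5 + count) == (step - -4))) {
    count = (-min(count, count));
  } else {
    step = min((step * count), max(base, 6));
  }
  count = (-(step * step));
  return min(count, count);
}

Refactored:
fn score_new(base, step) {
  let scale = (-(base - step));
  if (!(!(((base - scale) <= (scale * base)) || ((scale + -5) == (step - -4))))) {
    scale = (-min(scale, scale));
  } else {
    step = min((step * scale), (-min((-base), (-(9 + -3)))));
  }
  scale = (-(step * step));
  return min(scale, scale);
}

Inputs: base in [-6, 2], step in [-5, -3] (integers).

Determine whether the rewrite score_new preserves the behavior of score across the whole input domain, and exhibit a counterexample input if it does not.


These are not equivalent — on base=-6, step=-4 the outputs split (-16 vs -64).
score: count := 2 | (((step * base) >= (base - count)) || ((-5 + count) == (step - -4))): true | count := -2 | count := -16 | result -16
score_new: scale := 2 | (!(!(((base - scale) <= (scale * base)) || ((scale + -5) == (step - -4))))): false | step := -8 | scale := -64 | result -64
verdict: not equivalent; witness: base=-6, step=-4


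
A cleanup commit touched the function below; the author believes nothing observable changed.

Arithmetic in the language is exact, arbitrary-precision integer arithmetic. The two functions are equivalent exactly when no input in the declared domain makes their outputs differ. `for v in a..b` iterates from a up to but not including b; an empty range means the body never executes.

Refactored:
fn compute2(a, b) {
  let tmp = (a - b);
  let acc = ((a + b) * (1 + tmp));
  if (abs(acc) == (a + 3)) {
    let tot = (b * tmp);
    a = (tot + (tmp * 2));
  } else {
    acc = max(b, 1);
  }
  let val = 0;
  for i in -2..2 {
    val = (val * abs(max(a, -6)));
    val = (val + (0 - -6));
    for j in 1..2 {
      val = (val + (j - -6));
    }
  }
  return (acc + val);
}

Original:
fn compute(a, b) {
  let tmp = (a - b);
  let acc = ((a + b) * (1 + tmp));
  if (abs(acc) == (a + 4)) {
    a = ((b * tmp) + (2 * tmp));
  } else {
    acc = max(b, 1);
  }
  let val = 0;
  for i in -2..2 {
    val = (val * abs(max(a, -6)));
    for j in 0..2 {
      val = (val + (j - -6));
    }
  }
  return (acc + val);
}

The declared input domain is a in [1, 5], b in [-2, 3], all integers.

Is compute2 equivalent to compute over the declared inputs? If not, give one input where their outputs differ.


Run the pair on a=1, b=-2.
compute: tmp := 3 | acc := -4 | (abs(acc) == (a + 4)): false | acc := 1 | val := 0 | iter i=-2: | val := 0 | iter j=0: | val := 6 | iter j=1: | val := 13 | iter i=-1: | val := 13 | iter j=0: | val := 19 | iter j=1: | val := 26 | iter i=0: | val := 26 | iter j=0: | val := 32 | iter j=1: | val := 39 | iter i=1: | val := 39 | iter j=0: | val := 45 | iter j=1: | val := 52 | result 53
compute2: tmp := 3 | acc := -4 | (abs(acc) == (a + 3)): true | tot := -6 | a := 0 | val := 0 | iter i=-2: | val := 0 | val := 6 | iter j=1: | val := 13 | iter i=-1: | val := 0 | val := 6 | iter j=1: | val := 13 | iter i=0: | val := 0 | val := 6 | iter j=1: | val := 13 | iter i=1: | val := 0 | val := 6 | iter j=1: | val := 13 | result 9
53 and 9 differ, so these are not the same function on this domain.
verdict: not equivalent; witness: a=1, b=-2


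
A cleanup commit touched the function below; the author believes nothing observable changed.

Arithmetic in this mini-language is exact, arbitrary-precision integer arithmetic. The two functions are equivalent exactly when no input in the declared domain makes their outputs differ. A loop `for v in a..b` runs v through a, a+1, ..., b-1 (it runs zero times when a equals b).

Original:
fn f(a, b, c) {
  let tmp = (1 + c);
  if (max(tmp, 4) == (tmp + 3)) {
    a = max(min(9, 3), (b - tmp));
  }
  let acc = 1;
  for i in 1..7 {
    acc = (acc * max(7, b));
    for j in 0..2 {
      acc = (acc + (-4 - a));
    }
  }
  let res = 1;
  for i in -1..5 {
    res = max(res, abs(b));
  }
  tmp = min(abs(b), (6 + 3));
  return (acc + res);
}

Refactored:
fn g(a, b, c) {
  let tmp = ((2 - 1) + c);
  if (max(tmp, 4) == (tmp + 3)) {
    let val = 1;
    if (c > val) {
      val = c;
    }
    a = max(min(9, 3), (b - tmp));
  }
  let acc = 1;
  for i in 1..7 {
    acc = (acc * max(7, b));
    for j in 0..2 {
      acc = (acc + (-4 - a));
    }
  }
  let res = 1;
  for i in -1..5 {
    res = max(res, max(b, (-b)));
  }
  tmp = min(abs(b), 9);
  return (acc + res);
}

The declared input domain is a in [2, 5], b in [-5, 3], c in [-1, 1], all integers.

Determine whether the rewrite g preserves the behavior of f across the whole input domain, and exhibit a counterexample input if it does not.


Reading the diff, among the changes: comparison usage differs; constant usage differs; min/max/abs usage differs; branching structure differs; statement counts differ; local variable names differ; arithmetic usage differs.
Spot check at a=3, b=0, c=-1 — f: tmp := 0 | (max(tmp, 4) == (tmp + 3)): false | acc := 1 | iter i=1: | acc := 7 | iter j=0: | acc := 0 | iter j=1: | acc := -7 | iter i=2: | acc := -49 | iter j=0: | acc := -56 | iter j=1: | acc := -63 | iter i=3: | acc := -441 | iter j=0: | acc := -448 | iter j=1: | acc := -455 | iter i=4: | acc := -3185 | iter j=0: | acc := -3192 | iter j=1: | acc := -3199 | iter i=5: | acc := -22393 | iter j=0: | acc := -22400 | iter j=1: | acc := -22407 | iter i=6: | acc := -156849 | iter j=0: | acc := -156856 | iter j=1: | acc := -156863 | res := 1 | iter i=-1: | res := 1 | iter i=0: | res := 1 | iter i=1: | res := 1 | iter i=2: | res := 1 | iter i=3: | res := 1 | iter i=4: | res := 1 | tmp := 0 | result -156862. g: tmp := 0 | (max(tmp, 4) == (tmp + 3)): false | acc := 1 | iter i=1: | acc := 7 | iter j=0: | acc := 0 | iter j=1: | acc := -7 | iter i=2: | acc := -49 | iter j=0: | acc := -56 | iter j=1: | acc := -63 | iter i=3: | acc := -441 | iter j=0: | acc := -448 | iter j=1: | acc := -455 | iter i=4: | acc := -3185 | iter j=0: | acc := -3192 | iter j=1: | acc := -3199 | iter i=5: | acc := -22393 | iter j=0: | acc := -22400 | iter j=1: | acc := -22407 | iter i=6: | acc := -156849 | iter j=0: | acc := -156856 | iter j=1: | acc := -156863 | res := 1 | iter i=-1: | res := 1 | iter i=0: | res := 1 | iter i=1: | res := 1 | iter i=2: | res := 1 | iter i=3: | res := 1 | iter i=4: | res := 1 | tmp := 0 | result -156862. Both give -156862.
Sweeping the whole domain (108 inputs) finds no disagreement.
verdict: equivalent
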